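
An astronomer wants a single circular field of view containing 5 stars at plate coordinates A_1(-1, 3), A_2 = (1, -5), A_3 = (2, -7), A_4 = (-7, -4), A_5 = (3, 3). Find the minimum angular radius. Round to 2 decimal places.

By Welzl's lemma the MEC is supported by two points (diametrically opposite) or three points (on a circumcircle).
The minimum enclosing circle is determined by three boundary points: A_3, A_4, A_5.
Their circumcentre is (-75/62, -101/62) with r² = 75245/1922.
The farthest remaining point A_1 is at distance² 41269/1922 ≤ 75245/1922.
r = √(75245/1922) ≈ 6.26.

6.26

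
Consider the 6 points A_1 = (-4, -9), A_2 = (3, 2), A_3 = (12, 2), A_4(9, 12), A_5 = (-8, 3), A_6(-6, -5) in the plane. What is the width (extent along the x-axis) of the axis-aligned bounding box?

20

max x = 12, min x = -8, so width = 20.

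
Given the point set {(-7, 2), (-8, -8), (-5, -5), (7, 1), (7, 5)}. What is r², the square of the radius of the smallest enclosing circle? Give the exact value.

98.5

The farthest pair is (-8, -8)–(7, 5) with squared distance 394. The circle on this segment as diameter has centre (-0.5, -1.5) and r² = 394/4 = 98.5.
Check (-7, 2): distance² to centre = 54.5 ≤ 98.5, so it lies inside.
All remaining points lie in this disk, and no smaller disk contains both endpoints, so this is the minimum enclosing circle.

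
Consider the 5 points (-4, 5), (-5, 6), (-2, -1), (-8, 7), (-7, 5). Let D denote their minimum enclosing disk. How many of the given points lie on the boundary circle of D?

2

The farthest pair is (-2, -1)–(-8, 7) with squared distance 100. The circle on this segment as diameter has centre (-5, 3) and r² = 100/4 = 25.
Check (-4, 5): distance² to centre = 5 ≤ 25, so it lies inside.
All remaining points lie in this disk, and no smaller disk contains both endpoints, so this is the minimum enclosing circle.
The points at distance exactly r from the centre are (-2, -1), (-8, 7) — 2 points.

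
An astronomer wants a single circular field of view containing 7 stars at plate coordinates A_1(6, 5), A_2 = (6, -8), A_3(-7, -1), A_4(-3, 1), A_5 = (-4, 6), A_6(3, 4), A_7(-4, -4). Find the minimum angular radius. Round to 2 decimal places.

A smallest enclosing disk is always determined by at most three of the input points on its boundary.
The farthest pair is A_2–A_5 with squared distance 296. The circle on this segment as diameter has centre (1, -1) and r² = 296/4 = 74.
Check A_1: distance² to centre = 61 ≤ 74, so it lies inside.
All remaining points lie in this disk, and no smaller disk contains both endpoints, so this is the minimum enclosing circle.
r = √74 ≈ 8.60.

8.60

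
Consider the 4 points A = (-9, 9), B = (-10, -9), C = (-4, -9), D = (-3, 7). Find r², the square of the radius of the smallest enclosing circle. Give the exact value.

113425/1296

By Welzl's lemma the MEC is supported by two points (diametrically opposite) or three points (on a circumcircle).
The minimum enclosing circle is determined by three boundary points: A, B, C.
Their circumcentre is (-7, -5/36) with r² = 113425/1296.
The farthest remaining point D is at distance² 86785/1296 ≤ 113425/1296.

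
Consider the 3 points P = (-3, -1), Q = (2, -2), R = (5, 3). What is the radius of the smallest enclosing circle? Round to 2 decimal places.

Side lengths²: PQ² = 26, PR² = 80, QR² = 34.
Since PR² = 80 ≥ 34 + 26 = 60, the angle opposite PR is not acute, so the smallest enclosing circle has PR as diameter.
Centre = midpoint of PR = (1, 1), r² = 80/4 = 20.
r = √20 ≈ 4.47.

4.47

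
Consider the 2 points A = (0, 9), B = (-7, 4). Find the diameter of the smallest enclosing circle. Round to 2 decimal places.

The smallest circle enclosing two points has them as diameter endpoints.
Centre = midpoint = (-3.5, 6.5); r² = |AB|²/4 = 74/4 = 18.5.
Diameter = 2r = 2√(18.5) ≈ 8.60.

8.60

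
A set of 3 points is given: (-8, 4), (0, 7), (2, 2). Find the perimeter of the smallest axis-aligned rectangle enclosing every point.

30

Width = max x − min x = 2 − (-8) = 10.
Height = max y − min y = 7 − 2 = 5.
Perimeter = 2(10 + 5) = 30.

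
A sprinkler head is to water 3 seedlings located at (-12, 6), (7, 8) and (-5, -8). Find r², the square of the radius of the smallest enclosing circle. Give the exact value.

Call the three points A, B, C in the order given.
Side lengths²: AB² = 365, AC² = 245, BC² = 400.
Since BC² = 400 < 365 + 245 = 610, the triangle is acute, so the smallest enclosing circle is the circumcircle.
Circumcentre = (-2, 2.25), r² = 114.0625.

114.0625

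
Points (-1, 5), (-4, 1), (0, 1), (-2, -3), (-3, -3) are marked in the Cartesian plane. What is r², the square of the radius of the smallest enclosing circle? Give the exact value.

By Welzl's lemma the MEC is supported by two points (diametrically opposite) or three points (on a circumcircle).
The farthest pair is (-1, 5)–(-3, -3) with squared distance 68. The circle on this segment as diameter has centre (-2, 1) and r² = 68/4 = 17.
Check (-4, 1): distance² to centre = 4 ≤ 17, so it lies inside.
All remaining points lie in this disk, and no smaller disk contains both endpoints, so this is the minimum enclosing circle.

17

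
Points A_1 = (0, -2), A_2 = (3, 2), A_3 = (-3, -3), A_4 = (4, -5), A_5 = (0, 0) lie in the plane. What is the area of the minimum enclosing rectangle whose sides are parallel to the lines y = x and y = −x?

49.5

In coordinates u = x + y, v = x − y the rectangle is axis-aligned; the map (x,y)→(u,v) scales areas by 2.
u-values: -2, 5, -6, -1, 0; range = 5 − (-6) = 11.
v-values: 2, 1, 0, 9, 0; range = 9 − 0 = 9.
Area = (11 × 9) / 2 = 49.5.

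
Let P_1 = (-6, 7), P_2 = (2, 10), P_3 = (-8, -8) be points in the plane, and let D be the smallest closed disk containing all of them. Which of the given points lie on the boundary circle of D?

P_2, P_3

Side lengths²: P_1P_2² = 73, P_1P_3² = 229, P_2P_3² = 424.
Since P_2P_3² = 424 ≥ 229 + 73 = 302, the angle opposite P_2P_3 is not acute, so the smallest enclosing circle has P_2P_3 as diameter.
Centre = midpoint of P_2P_3 = (-3, 1), r² = 424/4 = 106.
The points at distance exactly r from the centre are P_2, P_3 — 2 points.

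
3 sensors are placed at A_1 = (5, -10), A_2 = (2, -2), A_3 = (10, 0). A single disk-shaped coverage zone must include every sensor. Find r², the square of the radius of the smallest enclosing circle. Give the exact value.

Side lengths²: A_1A_2² = 73, A_1A_3² = 125, A_2A_3² = 68.
Since A_1A_3² = 125 < 73 + 68 = 141, the triangle is acute, so the smallest enclosing circle is the circumcircle.
Circumcentre = (97/14, -33/7), r² = 6205/196.

6205/196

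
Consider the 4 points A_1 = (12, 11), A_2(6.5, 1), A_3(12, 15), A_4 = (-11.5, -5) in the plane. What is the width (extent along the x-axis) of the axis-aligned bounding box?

23.5

max x = 12, min x = -11.5, so width = 23.5.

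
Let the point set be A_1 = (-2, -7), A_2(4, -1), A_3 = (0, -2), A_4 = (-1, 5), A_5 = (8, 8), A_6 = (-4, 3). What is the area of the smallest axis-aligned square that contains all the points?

The bounding box has width 12 and height 15.
An axis-aligned square enclosing the set must have side ≥ max(width, height).
So the minimum side is max(12, 15) = 15.
Area = 15² = 225.

225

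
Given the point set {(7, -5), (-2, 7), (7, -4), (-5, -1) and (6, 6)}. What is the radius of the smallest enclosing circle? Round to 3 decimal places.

7.505

By Welzl's lemma the MEC is supported by two points (diametrically opposite) or three points (on a circumcircle).
The minimum enclosing circle is determined by three boundary points: (7, -5), (-2, 7), (-5, -1).
Their circumcentre is (41/18, 5/6) with r² = 9125/162.
The farthest remaining point (7, -4) is at distance² 7397/162 ≤ 9125/162.
r = √(9125/162) ≈ 7.505.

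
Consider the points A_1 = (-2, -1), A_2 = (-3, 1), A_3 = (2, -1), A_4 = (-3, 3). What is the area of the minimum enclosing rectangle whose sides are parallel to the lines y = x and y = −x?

In coordinates u = x + y, v = x − y the rectangle is axis-aligned; the map (x,y)→(u,v) scales areas by 2.
u-values: -3, -2, 1, 0; range = 1 − (-3) = 4.
v-values: -1, -4, 3, -6; range = 3 − (-6) = 9.
Area = (4 × 9) / 2 = 18.

18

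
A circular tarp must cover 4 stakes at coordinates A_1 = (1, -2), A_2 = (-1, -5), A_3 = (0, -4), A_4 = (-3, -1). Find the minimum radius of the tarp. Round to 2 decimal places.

2.37

By Welzl's lemma the MEC is supported by two points (diametrically opposite) or three points (on a circumcircle).
The minimum enclosing circle is determined by three boundary points: A_1, A_2, A_4.
Their circumcentre is (-9/7, -37/14) with r² = 1105/196.
The farthest remaining point A_3 is at distance² 685/196 ≤ 1105/196.
r = √(1105/196) ≈ 2.37.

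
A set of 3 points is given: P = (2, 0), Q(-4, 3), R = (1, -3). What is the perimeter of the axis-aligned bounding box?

24

Width = max x − min x = 2 − (-4) = 6.
Height = max y − min y = 3 − (-3) = 6.
Perimeter = 2(6 + 6) = 24.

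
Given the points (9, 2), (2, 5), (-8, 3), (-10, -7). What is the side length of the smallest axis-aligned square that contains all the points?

19

The bounding box has width 19 and height 12.
An axis-aligned square enclosing the set must have side ≥ max(width, height).
So the minimum side is max(19, 12) = 19.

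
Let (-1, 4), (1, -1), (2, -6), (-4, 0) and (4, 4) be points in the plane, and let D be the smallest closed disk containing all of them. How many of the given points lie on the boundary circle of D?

The minimum enclosing circle of a finite set is fixed by two of the points (as a diameter) or three (as a circumcircle).
The minimum enclosing circle is determined by three boundary points: (2, -6), (-4, 0), (4, 4).
Their circumcentre is (4/3, -2/3) with r² = 260/9.
The farthest remaining point (-1, 4) is at distance² 245/9 ≤ 260/9.
The points at distance exactly r from the centre are (2, -6), (-4, 0), (4, 4) — 3 points.

3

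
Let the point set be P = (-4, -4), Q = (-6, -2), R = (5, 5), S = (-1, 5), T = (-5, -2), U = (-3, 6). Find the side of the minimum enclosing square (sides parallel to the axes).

11

The bounding box has width 11 and height 10.
An axis-aligned square enclosing the set must have side ≥ max(width, height).
So the minimum side is max(11, 10) = 11.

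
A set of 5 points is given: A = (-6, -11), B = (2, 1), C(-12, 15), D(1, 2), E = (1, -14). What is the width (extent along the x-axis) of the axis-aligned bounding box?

14

max x = 2, min x = -12, so width = 14.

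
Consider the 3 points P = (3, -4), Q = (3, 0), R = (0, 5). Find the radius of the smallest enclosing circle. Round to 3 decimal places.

Side lengths²: PQ² = 16, PR² = 90, QR² = 34.
Since PR² = 90 ≥ 34 + 16 = 50, the angle opposite PR is not acute, so the smallest enclosing circle has PR as diameter.
Centre = midpoint of PR = (1.5, 0.5), r² = 90/4 = 22.5.
r = √(22.5) ≈ 4.743.

4.743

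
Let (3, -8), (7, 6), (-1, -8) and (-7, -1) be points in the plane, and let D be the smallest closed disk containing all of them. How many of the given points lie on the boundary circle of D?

3

A smallest enclosing disk is always determined by at most three of the input points on its boundary.
The minimum enclosing circle is determined by three boundary points: (7, 6), (-1, -8), (-7, -1).
Their circumcentre is (1.25, 0) with r² = 69.0625.
The farthest remaining point (3, -8) is at distance² 67.0625 ≤ 69.0625.
The points at distance exactly r from the centre are (7, 6), (-1, -8), (-7, -1) — 3 points.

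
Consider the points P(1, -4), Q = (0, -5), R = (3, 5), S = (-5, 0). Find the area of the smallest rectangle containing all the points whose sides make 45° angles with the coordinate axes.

65

In coordinates u = x + y, v = x − y the rectangle is axis-aligned; the map (x,y)→(u,v) scales areas by 2.
u-values: -3, -5, 8, -5; range = 8 − (-5) = 13.
v-values: 5, 5, -2, -5; range = 5 − (-5) = 10.
Area = (13 × 10) / 2 = 65.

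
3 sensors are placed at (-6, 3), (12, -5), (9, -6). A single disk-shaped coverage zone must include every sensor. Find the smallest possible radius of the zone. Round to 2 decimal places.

9.85

Call the three points A, B, C in the order given.
Side lengths²: AB² = 388, AC² = 306, BC² = 10.
Since AB² = 388 ≥ 306 + 10 = 316, the angle opposite AB is not acute, so the smallest enclosing circle has AB as diameter.
Centre = midpoint of AB = (3, -1), r² = 388/4 = 97.
r = √97 ≈ 9.85.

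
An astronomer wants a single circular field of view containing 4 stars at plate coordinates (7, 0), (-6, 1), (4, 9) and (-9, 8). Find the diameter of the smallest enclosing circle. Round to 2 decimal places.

17.89

The minimum enclosing circle of a finite set is fixed by two of the points (as a diameter) or three (as a circumcircle).
The farthest pair is (7, 0)–(-9, 8) with squared distance 320. The circle on this segment as diameter has centre (-1, 4) and r² = 320/4 = 80.
Check (-6, 1): distance² to centre = 34 ≤ 80, so it lies inside.
All remaining points lie in this disk, and no smaller disk contains both endpoints, so this is the minimum enclosing circle.
Diameter = 2r = 2√80 ≈ 17.89.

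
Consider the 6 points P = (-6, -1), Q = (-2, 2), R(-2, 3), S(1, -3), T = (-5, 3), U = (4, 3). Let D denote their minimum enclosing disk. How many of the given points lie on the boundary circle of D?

2

The farthest pair is P–U with squared distance 116. The circle on this segment as diameter has centre (-1, 1) and r² = 116/4 = 29.
Check Q: distance² to centre = 2 ≤ 29, so it lies inside.
All remaining points lie in this disk, and no smaller disk contains both endpoints, so this is the minimum enclosing circle.
The points at distance exactly r from the centre are P, U — 2 points.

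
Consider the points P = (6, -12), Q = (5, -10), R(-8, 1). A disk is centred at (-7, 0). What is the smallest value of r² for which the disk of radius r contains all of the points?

The required radius is the distance from (-7, 0) to the farthest point.
Squared distances: 313, 244, 2.
Maximum is 313, attained at P.

313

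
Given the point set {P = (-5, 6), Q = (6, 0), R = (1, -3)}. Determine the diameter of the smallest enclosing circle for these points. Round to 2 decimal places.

12.53

Side lengths²: PQ² = 157, PR² = 117, QR² = 34.
Since PQ² = 157 ≥ 117 + 34 = 151, the angle opposite PQ is not acute, so the smallest enclosing circle has PQ as diameter.
Centre = midpoint of PQ = (0.5, 3), r² = 157/4 = 39.25.
Diameter = 2r = 2√(39.25) ≈ 12.53.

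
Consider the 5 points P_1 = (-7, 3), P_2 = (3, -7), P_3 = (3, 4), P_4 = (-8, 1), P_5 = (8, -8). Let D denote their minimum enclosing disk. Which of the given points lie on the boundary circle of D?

P_1, P_5

A smallest enclosing disk is always determined by at most three of the input points on its boundary.
The farthest pair is P_1–P_5 with squared distance 346. The circle on this segment as diameter has centre (0.5, -2.5) and r² = 346/4 = 86.5.
Check P_2: distance² to centre = 26.5 ≤ 86.5, so it lies inside.
All remaining points lie in this disk, and no smaller disk contains both endpoints, so this is the minimum enclosing circle.
The points at distance exactly r from the centre are P_1, P_5 — 2 points.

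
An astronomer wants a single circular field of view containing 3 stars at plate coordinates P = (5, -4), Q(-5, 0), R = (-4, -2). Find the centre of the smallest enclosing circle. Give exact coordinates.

Side lengths²: PQ² = 116, PR² = 85, QR² = 5.
Since PQ² = 116 ≥ 85 + 5 = 90, the angle opposite PQ is not acute, so the smallest enclosing circle has PQ as diameter.
Centre = midpoint of PQ = (0, -2), r² = 116/4 = 29.
Centre = (0, -2).

(0, -2)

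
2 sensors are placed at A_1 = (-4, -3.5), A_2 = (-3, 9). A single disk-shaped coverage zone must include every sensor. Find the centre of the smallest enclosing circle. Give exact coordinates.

The smallest circle enclosing two points has them as diameter endpoints.
Centre = midpoint = (-3.5, 2.75); r² = |A_1A_2|²/4 = 157.25/4 = 39.3125.
Centre = (-3.5, 2.75).

(-3.5, 2.75)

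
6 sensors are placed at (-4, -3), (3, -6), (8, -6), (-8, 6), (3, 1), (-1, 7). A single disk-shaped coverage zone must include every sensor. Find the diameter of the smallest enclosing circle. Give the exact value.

By Welzl's lemma the MEC is supported by two points (diametrically opposite) or three points (on a circumcircle).
The farthest pair is (8, -6)–(-8, 6) with squared distance 400. The circle on this segment as diameter has centre (0, 0) and r² = 400/4 = 100.
Check (-4, -3): distance² to centre = 25 ≤ 100, so it lies inside.
All remaining points lie in this disk, and no smaller disk contains both endpoints, so this is the minimum enclosing circle.
Diameter = 2r = 2√100 = 20.

20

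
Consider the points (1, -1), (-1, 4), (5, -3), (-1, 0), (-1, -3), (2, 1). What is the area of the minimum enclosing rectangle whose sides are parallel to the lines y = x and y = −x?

In coordinates u = x + y, v = x − y the rectangle is axis-aligned; the map (x,y)→(u,v) scales areas by 2.
u-values: 0, 3, 2, -1, -4, 3; range = 3 − (-4) = 7.
v-values: 2, -5, 8, -1, 2, 1; range = 8 − (-5) = 13.
Area = (7 × 13) / 2 = 45.5.

45.5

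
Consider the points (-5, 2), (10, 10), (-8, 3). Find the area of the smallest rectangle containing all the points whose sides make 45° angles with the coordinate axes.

137.5

In coordinates u = x + y, v = x − y the rectangle is axis-aligned; the map (x,y)→(u,v) scales areas by 2.
u-values: -3, 20, -5; range = 20 − (-5) = 25.
v-values: -7, 0, -11; range = 0 − (-11) = 11.
Area = (25 × 11) / 2 = 137.5.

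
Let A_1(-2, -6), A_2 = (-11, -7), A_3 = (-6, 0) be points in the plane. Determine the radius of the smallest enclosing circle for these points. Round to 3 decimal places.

4.842

Side lengths²: A_1A_2² = 82, A_1A_3² = 52, A_2A_3² = 74.
Since A_1A_2² = 82 < 74 + 52 = 126, the triangle is acute, so the smallest enclosing circle is the circumcircle.
Circumcentre = (-194/29, -139/29), r² = 19721/841.
r = √(19721/841) ≈ 4.842.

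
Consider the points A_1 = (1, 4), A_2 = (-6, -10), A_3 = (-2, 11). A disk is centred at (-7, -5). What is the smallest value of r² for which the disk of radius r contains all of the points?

The required radius is the distance from (-7, -5) to the farthest point.
Squared distances: 145, 26, 281.
Maximum is 281, attained at A_3.

281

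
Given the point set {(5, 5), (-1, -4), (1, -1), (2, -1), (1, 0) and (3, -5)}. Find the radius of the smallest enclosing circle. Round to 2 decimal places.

5.41

A smallest enclosing disk is always determined by at most three of the input points on its boundary.
The minimum enclosing circle is determined by three boundary points: (5, 5), (-1, -4), (3, -5).
Their circumcentre is (31/14, 5/14) with r² = 2873/98.
The farthest remaining point (1, -1) is at distance² 325/98 ≤ 2873/98.
r = √(2873/98) ≈ 5.41.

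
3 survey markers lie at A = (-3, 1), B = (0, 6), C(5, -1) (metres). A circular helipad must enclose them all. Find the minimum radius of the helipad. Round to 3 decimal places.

4.496

Side lengths²: AB² = 34, AC² = 68, BC² = 74.
Since BC² = 74 < 68 + 34 = 102, the triangle is acute, so the smallest enclosing circle is the circumcircle.
Circumcentre = (33/23, 40/23), r² = 10693/529.
r = √(10693/529) ≈ 4.496.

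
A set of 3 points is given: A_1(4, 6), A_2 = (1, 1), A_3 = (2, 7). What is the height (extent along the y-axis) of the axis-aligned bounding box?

6

max y = 7, min y = 1, so height = 6.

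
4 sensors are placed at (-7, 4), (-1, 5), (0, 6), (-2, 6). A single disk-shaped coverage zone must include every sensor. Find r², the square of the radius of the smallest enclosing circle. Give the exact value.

13.25

The farthest pair is (-7, 4)–(0, 6) with squared distance 53. The circle on this segment as diameter has centre (-3.5, 5) and r² = 53/4 = 13.25.
Check (-1, 5): distance² to centre = 6.25 ≤ 13.25, so it lies inside.
All remaining points lie in this disk, and no smaller disk contains both endpoints, so this is the minimum enclosing circle.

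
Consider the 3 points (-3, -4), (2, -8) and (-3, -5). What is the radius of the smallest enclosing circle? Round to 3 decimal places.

3.202

Call the three points A, B, C in the order given.
Side lengths²: AB² = 41, AC² = 1, BC² = 34.
Since AB² = 41 ≥ 34 + 1 = 35, the angle opposite AB is not acute, so the smallest enclosing circle has AB as diameter.
Centre = midpoint of AB = (-0.5, -6), r² = 41/4 = 10.25.
r = √(10.25) ≈ 3.202.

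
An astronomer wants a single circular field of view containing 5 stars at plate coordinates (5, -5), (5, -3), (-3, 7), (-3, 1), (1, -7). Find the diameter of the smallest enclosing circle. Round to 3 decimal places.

14.674

By Welzl's lemma the MEC is supported by two points (diametrically opposite) or three points (on a circumcircle).
The minimum enclosing circle is determined by three boundary points: (5, -5), (-3, 7), (1, -7).
Their circumcentre is (-0.125, 0.25) with r² = 53.828125.
The farthest remaining point (5, -3) is at distance² 36.828125 ≤ 53.828125.
Diameter = 2r = 2√(53.828125) ≈ 14.674.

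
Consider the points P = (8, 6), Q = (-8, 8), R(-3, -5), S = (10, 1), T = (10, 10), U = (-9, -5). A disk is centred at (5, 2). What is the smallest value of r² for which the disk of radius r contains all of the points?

245

The required radius is the distance from (5, 2) to the farthest point.
Squared distances: 25, 205, 113, 26, 89, 245.
Maximum is 245, attained at U.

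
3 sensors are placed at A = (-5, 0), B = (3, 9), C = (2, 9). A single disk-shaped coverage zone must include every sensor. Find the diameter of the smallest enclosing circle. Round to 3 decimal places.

Side lengths²: AB² = 145, AC² = 130, BC² = 1.
Since AB² = 145 ≥ 130 + 1 = 131, the angle opposite AB is not acute, so the smallest enclosing circle has AB as diameter.
Centre = midpoint of AB = (-1, 4.5), r² = 145/4 = 36.25.
Diameter = 2r = 2√(36.25) ≈ 12.042.

12.042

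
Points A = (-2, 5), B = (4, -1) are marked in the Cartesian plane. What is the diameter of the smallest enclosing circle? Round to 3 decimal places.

8.485

The smallest circle enclosing two points has them as diameter endpoints.
Centre = midpoint = (1, 2); r² = |AB|²/4 = 72/4 = 18.
Diameter = 2r = 2√18 ≈ 8.485.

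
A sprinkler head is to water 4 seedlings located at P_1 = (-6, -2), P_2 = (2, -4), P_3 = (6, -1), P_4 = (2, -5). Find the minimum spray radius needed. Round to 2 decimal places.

6.02

By Welzl's lemma the MEC is supported by two points (diametrically opposite) or three points (on a circumcircle).
The farthest pair is P_1–P_3 with squared distance 145. The circle on this segment as diameter has centre (0, -1.5) and r² = 145/4 = 36.25.
Check P_2: distance² to centre = 10.25 ≤ 36.25, so it lies inside.
All remaining points lie in this disk, and no smaller disk contains both endpoints, so this is the minimum enclosing circle.
r = √(36.25) ≈ 6.02.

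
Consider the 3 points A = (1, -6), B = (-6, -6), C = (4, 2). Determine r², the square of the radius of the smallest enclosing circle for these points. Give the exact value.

Side lengths²: AB² = 49, AC² = 73, BC² = 164.
Since BC² = 164 ≥ 73 + 49 = 122, the angle opposite BC is not acute, so the smallest enclosing circle has BC as diameter.
Centre = midpoint of BC = (-1, -2), r² = 164/4 = 41.

41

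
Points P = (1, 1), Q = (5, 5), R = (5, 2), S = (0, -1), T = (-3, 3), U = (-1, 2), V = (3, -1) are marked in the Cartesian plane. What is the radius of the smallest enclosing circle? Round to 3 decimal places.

4.274

By Welzl's lemma the MEC is supported by two points (diametrically opposite) or three points (on a circumcircle).
The minimum enclosing circle is determined by three boundary points: Q, T, V.
Their circumcentre is (14/11, 32/11) with r² = 2210/121.
The farthest remaining point S is at distance² 2045/121 ≤ 2210/121.
r = √(2210/121) ≈ 4.274.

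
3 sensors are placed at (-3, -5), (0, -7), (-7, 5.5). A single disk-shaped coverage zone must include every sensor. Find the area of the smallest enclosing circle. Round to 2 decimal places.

161.20

Call the three points A, B, C in the order given.
Side lengths²: AB² = 13, AC² = 126.25, BC² = 205.25.
Since BC² = 205.25 ≥ 126.25 + 13 = 139.25, the angle opposite BC is not acute, so the smallest enclosing circle has BC as diameter.
Centre = midpoint of BC = (-3.5, -0.75), r² = 205.25/4 = 51.3125.
Area = π·r² = π·51.3125 ≈ 161.20.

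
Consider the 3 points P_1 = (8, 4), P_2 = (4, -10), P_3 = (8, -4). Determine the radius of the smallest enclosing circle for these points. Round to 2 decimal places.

7.28

Side lengths²: P_1P_2² = 212, P_1P_3² = 64, P_2P_3² = 52.
Since P_1P_2² = 212 ≥ 64 + 52 = 116, the angle opposite P_1P_2 is not acute, so the smallest enclosing circle has P_1P_2 as diameter.
Centre = midpoint of P_1P_2 = (6, -3), r² = 212/4 = 53.
r = √53 ≈ 7.28.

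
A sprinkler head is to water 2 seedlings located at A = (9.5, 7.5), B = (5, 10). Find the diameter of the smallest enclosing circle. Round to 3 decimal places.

The smallest circle enclosing two points has them as diameter endpoints.
Centre = midpoint = (7.25, 8.75); r² = |AB|²/4 = 26.5/4 = 6.625.
Diameter = 2r = 2√(6.625) ≈ 5.148.

5.148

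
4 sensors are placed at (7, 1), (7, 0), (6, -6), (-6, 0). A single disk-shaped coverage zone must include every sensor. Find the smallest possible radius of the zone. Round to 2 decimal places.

A smallest enclosing disk is always determined by at most three of the input points on its boundary.
The minimum enclosing circle is determined by three boundary points: (7, 1), (6, -6), (-6, 0).
Their circumcentre is (2/3, -5/3) with r² = 425/9.
The farthest remaining point (7, 0) is at distance² 386/9 ≤ 425/9.
r = √(425/9) ≈ 6.87.

6.87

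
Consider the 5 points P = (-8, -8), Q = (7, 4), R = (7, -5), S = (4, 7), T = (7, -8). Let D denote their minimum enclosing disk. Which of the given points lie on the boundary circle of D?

The minimum enclosing circle of a finite set is fixed by two of the points (as a diameter) or three (as a circumcircle).
The minimum enclosing circle is determined by three boundary points: P, S, T.
Their circumcentre is (-0.5, -1.7) with r² = 95.94.
The farthest remaining point Q is at distance² 88.74 ≤ 95.94.
The points at distance exactly r from the centre are P, S, T — 3 points.

P, S, T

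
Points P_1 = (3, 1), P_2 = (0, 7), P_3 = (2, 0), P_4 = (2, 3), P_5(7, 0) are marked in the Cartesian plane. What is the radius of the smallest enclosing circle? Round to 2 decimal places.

The farthest pair is P_2–P_5 with squared distance 98. The circle on this segment as diameter has centre (3.5, 3.5) and r² = 98/4 = 24.5.
Check P_1: distance² to centre = 6.5 ≤ 24.5, so it lies inside.
All remaining points lie in this disk, and no smaller disk contains both endpoints, so this is the minimum enclosing circle.
r = √(24.5) ≈ 4.95.

4.95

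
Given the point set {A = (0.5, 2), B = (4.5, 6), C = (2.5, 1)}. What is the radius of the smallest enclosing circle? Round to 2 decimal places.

Side lengths²: AB² = 32, AC² = 5, BC² = 29.
Since AB² = 32 < 29 + 5 = 34, the triangle is acute, so the smallest enclosing circle is the circumcircle.
Circumcentre = (8/3, 23/6), r² = 145/18.
r = √(145/18) ≈ 2.84.

2.84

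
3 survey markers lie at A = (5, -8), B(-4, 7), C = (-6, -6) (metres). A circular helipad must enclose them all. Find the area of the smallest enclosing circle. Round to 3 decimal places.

240.332

Side lengths²: AB² = 306, AC² = 125, BC² = 173.
Since AB² = 306 ≥ 173 + 125 = 298, the angle opposite AB is not acute, so the smallest enclosing circle has AB as diameter.
Centre = midpoint of AB = (0.5, -0.5), r² = 306/4 = 76.5.
Area = π·r² = π·76.5 ≈ 240.332.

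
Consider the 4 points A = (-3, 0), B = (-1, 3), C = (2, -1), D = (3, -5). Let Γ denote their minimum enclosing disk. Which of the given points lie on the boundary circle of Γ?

The farthest pair is B–D with squared distance 80. The circle on this segment as diameter has centre (1, -1) and r² = 80/4 = 20.
Check A: distance² to centre = 17 ≤ 20, so it lies inside.
All remaining points lie in this disk, and no smaller disk contains both endpoints, so this is the minimum enclosing circle.
The points at distance exactly r from the centre are B, D — 2 points.

B, D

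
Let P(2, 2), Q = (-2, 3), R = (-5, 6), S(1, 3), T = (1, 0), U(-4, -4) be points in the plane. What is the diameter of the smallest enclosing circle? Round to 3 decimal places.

A smallest enclosing disk is always determined by at most three of the input points on its boundary.
The minimum enclosing circle is determined by three boundary points: P, R, U.
Their circumcentre is (-69/22, 25/22) with r² = 6565/242.
The farthest remaining point S is at distance² 4981/242 ≤ 6565/242.
Diameter = 2r = 2√(6565/242) ≈ 10.417.

10.417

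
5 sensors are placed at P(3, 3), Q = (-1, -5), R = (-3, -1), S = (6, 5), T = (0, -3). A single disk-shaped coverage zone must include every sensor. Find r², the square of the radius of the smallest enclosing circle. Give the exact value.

37.25

By Welzl's lemma the MEC is supported by two points (diametrically opposite) or three points (on a circumcircle).
The farthest pair is Q–S with squared distance 149. The circle on this segment as diameter has centre (2.5, 0) and r² = 149/4 = 37.25.
Check P: distance² to centre = 9.25 ≤ 37.25, so it lies inside.
All remaining points lie in this disk, and no smaller disk contains both endpoints, so this is the minimum enclosing circle.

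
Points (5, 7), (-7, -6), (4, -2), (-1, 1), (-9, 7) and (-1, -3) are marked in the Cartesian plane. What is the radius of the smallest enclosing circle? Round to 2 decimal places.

By Welzl's lemma the MEC is supported by two points (diametrically opposite) or three points (on a circumcircle).
The minimum enclosing circle is determined by three boundary points: (5, 7), (-7, -6), (-9, 7).
Their circumcentre is (-2, 37/26) with r² = 54149/676.
The farthest remaining point (4, -2) is at distance² 32257/676 ≤ 54149/676.
r = √(54149/676) ≈ 8.95.

8.95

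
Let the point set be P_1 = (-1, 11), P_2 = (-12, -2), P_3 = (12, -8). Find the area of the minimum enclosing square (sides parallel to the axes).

576

The bounding box has width 24 and height 19.
An axis-aligned square enclosing the set must have side ≥ max(width, height).
So the minimum side is max(24, 19) = 24.
Area = 24² = 576.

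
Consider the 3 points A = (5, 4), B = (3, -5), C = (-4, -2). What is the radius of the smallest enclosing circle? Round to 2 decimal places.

Side lengths²: AB² = 85, AC² = 117, BC² = 58.
Since AC² = 117 < 85 + 58 = 143, the triangle is acute, so the smallest enclosing circle is the circumcircle.
Circumcentre = (49/46, 7/46), r² = 32045/1058.
r = √(32045/1058) ≈ 5.50.

5.50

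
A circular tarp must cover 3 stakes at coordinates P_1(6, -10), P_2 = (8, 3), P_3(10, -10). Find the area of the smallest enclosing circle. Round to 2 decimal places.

139.09

Side lengths²: P_1P_2² = 173, P_1P_3² = 16, P_2P_3² = 173.
Since P_2P_3² = 173 < 173 + 16 = 189, the triangle is acute, so the smallest enclosing circle is the circumcircle.
Circumcentre = (8, -95/26), r² = 29929/676.
Area = π·r² = π·29929/676 ≈ 139.09.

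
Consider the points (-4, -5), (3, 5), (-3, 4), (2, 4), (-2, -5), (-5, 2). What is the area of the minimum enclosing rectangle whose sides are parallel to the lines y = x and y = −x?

In coordinates u = x + y, v = x − y the rectangle is axis-aligned; the map (x,y)→(u,v) scales areas by 2.
u-values: -9, 8, 1, 6, -7, -3; range = 8 − (-9) = 17.
v-values: 1, -2, -7, -2, 3, -7; range = 3 − (-7) = 10.
Area = (17 × 10) / 2 = 85.

85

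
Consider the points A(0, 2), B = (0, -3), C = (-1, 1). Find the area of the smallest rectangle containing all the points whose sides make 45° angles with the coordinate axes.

In coordinates u = x + y, v = x − y the rectangle is axis-aligned; the map (x,y)→(u,v) scales areas by 2.
u-values: 2, -3, 0; range = 2 − (-3) = 5.
v-values: -2, 3, -2; range = 3 − (-2) = 5.
Area = (5 × 5) / 2 = 12.5.

12.5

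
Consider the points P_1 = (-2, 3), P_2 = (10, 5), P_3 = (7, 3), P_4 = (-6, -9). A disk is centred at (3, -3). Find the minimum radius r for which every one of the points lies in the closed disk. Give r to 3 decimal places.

10.817

The required radius is the distance from (3, -3) to the farthest point.
Squared distances: 61, 113, 52, 117.
Maximum is 117, attained at P_4.
r = √117 ≈ 10.817.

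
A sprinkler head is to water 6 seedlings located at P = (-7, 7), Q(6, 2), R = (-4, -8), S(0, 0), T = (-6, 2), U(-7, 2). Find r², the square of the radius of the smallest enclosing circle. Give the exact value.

1261/18

By Welzl's lemma the MEC is supported by two points (diametrically opposite) or three points (on a circumcircle).
The minimum enclosing circle is determined by three boundary points: P, Q, R.
Their circumcentre is (-13/6, 1/6) with r² = 1261/18.
The farthest remaining point U is at distance² 481/18 ≤ 1261/18.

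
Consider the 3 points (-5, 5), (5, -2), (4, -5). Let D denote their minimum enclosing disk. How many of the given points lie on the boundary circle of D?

2

Call the three points A, B, C in the order given.
Side lengths²: AB² = 149, AC² = 181, BC² = 10.
Since AC² = 181 ≥ 149 + 10 = 159, the angle opposite AC is not acute, so the smallest enclosing circle has AC as diameter.
Centre = midpoint of AC = (-0.5, 0), r² = 181/4 = 45.25.
The points at distance exactly r from the centre are (-5, 5), (4, -5) — 2 points.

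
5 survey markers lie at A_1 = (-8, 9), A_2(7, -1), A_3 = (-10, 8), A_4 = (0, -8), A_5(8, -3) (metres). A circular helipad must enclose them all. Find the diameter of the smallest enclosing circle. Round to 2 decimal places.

A smallest enclosing disk is always determined by at most three of the input points on its boundary.
The farthest pair is A_3–A_5 with squared distance 445. The circle on this segment as diameter has centre (-1, 2.5) and r² = 445/4 = 111.25.
Check A_1: distance² to centre = 91.25 ≤ 111.25, so it lies inside.
All remaining points lie in this disk, and no smaller disk contains both endpoints, so this is the minimum enclosing circle.
Diameter = 2r = 2√(111.25) ≈ 21.10.

21.10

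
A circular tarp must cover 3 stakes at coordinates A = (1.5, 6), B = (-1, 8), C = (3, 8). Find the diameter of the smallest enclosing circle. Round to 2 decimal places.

4.00

Side lengths²: AB² = 10.25, AC² = 6.25, BC² = 16.
Since BC² = 16 < 10.25 + 6.25 = 16.5, the triangle is acute, so the smallest enclosing circle is the circumcircle.
Circumcentre = (1, 7.9375), r² = 4.00390625.
Diameter = 2r = 2√(4.00390625) ≈ 4.00.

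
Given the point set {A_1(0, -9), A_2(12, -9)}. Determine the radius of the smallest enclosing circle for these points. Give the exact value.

The smallest circle enclosing two points has them as diameter endpoints.
Centre = midpoint = (6, -9); r² = |A_1A_2|²/4 = 144/4 = 36.
r = √36 = 6.

6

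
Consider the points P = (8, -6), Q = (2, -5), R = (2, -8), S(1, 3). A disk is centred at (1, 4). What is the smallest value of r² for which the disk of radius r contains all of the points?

149

The required radius is the distance from (1, 4) to the farthest point.
Squared distances: 149, 82, 145, 1.
Maximum is 149, attained at P.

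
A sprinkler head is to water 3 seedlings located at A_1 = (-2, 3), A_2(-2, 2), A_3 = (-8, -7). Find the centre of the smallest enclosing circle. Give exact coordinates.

Side lengths²: A_1A_2² = 1, A_1A_3² = 136, A_2A_3² = 117.
Since A_1A_3² = 136 ≥ 117 + 1 = 118, the angle opposite A_1A_3 is not acute, so the smallest enclosing circle has A_1A_3 as diameter.
Centre = midpoint of A_1A_3 = (-5, -2), r² = 136/4 = 34.
Centre = (-5, -2).

(-5, -2)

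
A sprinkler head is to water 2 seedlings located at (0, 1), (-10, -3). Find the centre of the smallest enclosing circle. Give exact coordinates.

The smallest circle enclosing two points has them as diameter endpoints.
Centre = midpoint = (-5, -1); r² = |(0, 1)−(-10, -3)|²/4 = 116/4 = 29.
Centre = (-5, -1).

(-5, -1)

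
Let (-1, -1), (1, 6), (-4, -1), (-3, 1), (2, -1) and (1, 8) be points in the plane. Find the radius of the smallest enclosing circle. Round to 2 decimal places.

By Welzl's lemma the MEC is supported by two points (diametrically opposite) or three points (on a circumcircle).
The minimum enclosing circle is determined by three boundary points: (-4, -1), (2, -1), (1, 8).
Their circumcentre is (-1, 29/9) with r² = 2173/81.
The farthest remaining point (-1, -1) is at distance² 1444/81 ≤ 2173/81.
r = √(2173/81) ≈ 5.18.

5.18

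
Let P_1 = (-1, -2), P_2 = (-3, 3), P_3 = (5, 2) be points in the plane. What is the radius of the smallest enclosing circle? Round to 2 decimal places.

Side lengths²: P_1P_2² = 29, P_1P_3² = 52, P_2P_3² = 65.
Since P_2P_3² = 65 < 52 + 29 = 81, the triangle is acute, so the smallest enclosing circle is the circumcircle.
Circumcentre = (17/19, 63/38), r² = 24505/1444.
r = √(24505/1444) ≈ 4.12.

4.12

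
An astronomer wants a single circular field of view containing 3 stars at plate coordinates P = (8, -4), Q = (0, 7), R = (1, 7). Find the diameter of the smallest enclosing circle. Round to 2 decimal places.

Side lengths²: PQ² = 185, PR² = 170, QR² = 1.
Since PQ² = 185 ≥ 170 + 1 = 171, the angle opposite PQ is not acute, so the smallest enclosing circle has PQ as diameter.
Centre = midpoint of PQ = (4, 1.5), r² = 185/4 = 46.25.
Diameter = 2r = 2√(46.25) ≈ 13.60.

13.60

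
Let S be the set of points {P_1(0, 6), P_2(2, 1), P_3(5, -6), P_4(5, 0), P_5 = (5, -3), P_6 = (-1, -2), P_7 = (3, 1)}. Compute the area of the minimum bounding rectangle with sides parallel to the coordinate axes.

x ranges over [-1, 5], width 6.
y ranges over [-6, 6], height 12.
Area = 6 × 12 = 72.

72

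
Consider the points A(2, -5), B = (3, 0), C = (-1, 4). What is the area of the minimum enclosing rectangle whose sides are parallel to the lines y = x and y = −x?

36

In coordinates u = x + y, v = x − y the rectangle is axis-aligned; the map (x,y)→(u,v) scales areas by 2.
u-values: -3, 3, 3; range = 3 − (-3) = 6.
v-values: 7, 3, -5; range = 7 − (-5) = 12.
Area = (6 × 12) / 2 = 36.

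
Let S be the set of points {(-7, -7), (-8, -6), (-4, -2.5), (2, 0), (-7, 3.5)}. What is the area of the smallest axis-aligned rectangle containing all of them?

105

x ranges over [-8, 2], width 10.
y ranges over [-7, 3.5], height 10.5.
Area = 10 × 10.5 = 105.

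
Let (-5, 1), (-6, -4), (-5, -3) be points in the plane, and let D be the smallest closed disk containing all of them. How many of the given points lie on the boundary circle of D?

Call the three points A, B, C in the order given.
Side lengths²: AB² = 26, AC² = 16, BC² = 2.
Since AB² = 26 ≥ 16 + 2 = 18, the angle opposite AB is not acute, so the smallest enclosing circle has AB as diameter.
Centre = midpoint of AB = (-5.5, -1.5), r² = 26/4 = 6.5.
The points at distance exactly r from the centre are (-5, 1), (-6, -4) — 2 points.

2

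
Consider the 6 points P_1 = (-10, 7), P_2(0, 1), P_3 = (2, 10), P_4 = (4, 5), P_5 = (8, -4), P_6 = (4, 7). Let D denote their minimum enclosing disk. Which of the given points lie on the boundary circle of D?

P_1, P_5

By Welzl's lemma the MEC is supported by two points (diametrically opposite) or three points (on a circumcircle).
The farthest pair is P_1–P_5 with squared distance 445. The circle on this segment as diameter has centre (-1, 1.5) and r² = 445/4 = 111.25.
Check P_2: distance² to centre = 1.25 ≤ 111.25, so it lies inside.
All remaining points lie in this disk, and no smaller disk contains both endpoints, so this is the minimum enclosing circle.
The points at distance exactly r from the centre are P_1, P_5 — 2 points.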